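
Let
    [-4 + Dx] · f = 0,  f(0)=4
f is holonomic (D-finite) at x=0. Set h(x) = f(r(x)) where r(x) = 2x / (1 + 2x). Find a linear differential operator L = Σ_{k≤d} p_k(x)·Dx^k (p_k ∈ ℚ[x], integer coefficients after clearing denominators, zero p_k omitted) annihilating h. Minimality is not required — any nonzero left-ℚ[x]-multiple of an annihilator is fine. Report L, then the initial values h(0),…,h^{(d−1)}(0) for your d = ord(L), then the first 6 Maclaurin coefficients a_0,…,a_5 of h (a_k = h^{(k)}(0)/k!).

f: a_k = 4, 16, 32, 128/3, 128/3, 512/15, …
f∘r: x↦r, Dx↦Dx/r' in L_f ⇒ L₀.
L = -8 + (1 + 4·x + 4·x^2)·Dx  (order 1).
h: a_k = 4, 32, 64, -128/3, -256/3, 3584/15, …
ICs: h(0) = 4.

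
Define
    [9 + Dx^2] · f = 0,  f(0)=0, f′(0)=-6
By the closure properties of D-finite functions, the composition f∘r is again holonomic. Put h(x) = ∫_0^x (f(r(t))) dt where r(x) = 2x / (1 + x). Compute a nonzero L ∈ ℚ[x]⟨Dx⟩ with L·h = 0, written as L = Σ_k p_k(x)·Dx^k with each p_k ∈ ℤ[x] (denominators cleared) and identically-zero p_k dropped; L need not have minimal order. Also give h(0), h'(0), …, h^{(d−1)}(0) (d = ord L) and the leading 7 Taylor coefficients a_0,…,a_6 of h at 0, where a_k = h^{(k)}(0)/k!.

L = 36·Dx + (2 + 6·x + 6·x^2 + 2·x^3)·Dx^2 + (1 + 4·x + 6·x^2 + 4·x^3 + x^4)·Dx^3  (order 3).
h: a_k = 0, 0, -6, 4, 15, -204/5, 242/5, …
ICs: h(0) = 0, h′(0) = 0, h′′(0) = -12.

f: a_k = 0, -6, 0, 9, 0, -81/20, 0, …
h₀=f(r): pull back L_f along r ⇒ L₀.
h=∫₀ˣh₀: take L = L₀·Dx.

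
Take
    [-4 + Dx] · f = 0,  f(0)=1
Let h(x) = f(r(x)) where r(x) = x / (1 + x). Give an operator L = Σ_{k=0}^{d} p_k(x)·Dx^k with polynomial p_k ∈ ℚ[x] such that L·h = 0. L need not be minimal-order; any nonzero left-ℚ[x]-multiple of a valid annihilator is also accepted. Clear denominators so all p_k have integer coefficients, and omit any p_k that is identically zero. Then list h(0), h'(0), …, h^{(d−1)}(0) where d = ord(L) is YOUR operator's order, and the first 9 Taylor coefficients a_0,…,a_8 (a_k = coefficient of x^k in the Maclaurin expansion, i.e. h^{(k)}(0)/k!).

f: a_k = 1, 4, 8, 32/3, 32/3, 128/15, 256/45, 1024/315, 512/315, …
Substitute x→r, Dx→(1/r')Dx; clear ⇒ L₀.
L = -4 + (1 + 2·x + x^2)·Dx  (order 1).
h: a_k = 1, 4, 4, -4/3, -4/3, 28/15, -44/45, -68/315, 316/315, …
ICs: h(0) = 1.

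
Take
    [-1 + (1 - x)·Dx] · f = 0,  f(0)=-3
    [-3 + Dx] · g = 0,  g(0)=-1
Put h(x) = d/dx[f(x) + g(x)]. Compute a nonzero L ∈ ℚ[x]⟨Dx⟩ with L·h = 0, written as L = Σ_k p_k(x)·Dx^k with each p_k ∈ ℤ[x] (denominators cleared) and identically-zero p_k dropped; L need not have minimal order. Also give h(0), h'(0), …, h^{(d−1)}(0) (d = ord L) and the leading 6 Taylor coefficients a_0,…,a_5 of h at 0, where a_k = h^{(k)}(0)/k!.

L = 18·x + (3 - 18·x + 9·x^2)·Dx + (-1 + 4·x - 3·x^2)·Dx^2  (order 2).
h: a_k = -6, -15, -45/2, -51/2, -201/8, -963/40, …
ICs: h(0) = -6, h′(0) = -15.

f: a_k = -3, -3, -3, -3, -3, -3, …
g: a_k = -1, -3, -9/2, -9/2, -27/8, -81/40, …
Sum ⇒ L₀ = lclm(L_f,L_g) in ℚ(x)⟨Dx⟩.
h₀' ⇒ L via d/dx closure of L₀.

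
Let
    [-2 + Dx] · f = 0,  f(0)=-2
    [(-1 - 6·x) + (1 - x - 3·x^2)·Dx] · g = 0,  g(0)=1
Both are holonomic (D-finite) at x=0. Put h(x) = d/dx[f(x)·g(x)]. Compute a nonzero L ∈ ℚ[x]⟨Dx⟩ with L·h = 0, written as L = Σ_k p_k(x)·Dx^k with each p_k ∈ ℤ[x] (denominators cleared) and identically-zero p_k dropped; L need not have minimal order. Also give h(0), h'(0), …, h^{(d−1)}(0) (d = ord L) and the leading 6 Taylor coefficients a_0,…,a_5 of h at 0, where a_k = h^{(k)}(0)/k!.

f: a_k = -2, -4, -4, -8/3, -4/3, -8/15, …
g: a_k = 1, 1, 4, 7, 19, 40, …
Sym-product of L_f,L_g gives L₀ (≤ ord 1).
Derive L from L₀ (diff closure).
L = (16 + 30·x - 2·x^2 - 48·x^3 + 36·x^4) + (-3 - x + 19·x^2 + 6·x^3 - 18·x^4)·Dx  (order 1).
h: a_k = -6, -32, -110, -344, -2948/3, -40924/15, …
ICs: h(0) = -6.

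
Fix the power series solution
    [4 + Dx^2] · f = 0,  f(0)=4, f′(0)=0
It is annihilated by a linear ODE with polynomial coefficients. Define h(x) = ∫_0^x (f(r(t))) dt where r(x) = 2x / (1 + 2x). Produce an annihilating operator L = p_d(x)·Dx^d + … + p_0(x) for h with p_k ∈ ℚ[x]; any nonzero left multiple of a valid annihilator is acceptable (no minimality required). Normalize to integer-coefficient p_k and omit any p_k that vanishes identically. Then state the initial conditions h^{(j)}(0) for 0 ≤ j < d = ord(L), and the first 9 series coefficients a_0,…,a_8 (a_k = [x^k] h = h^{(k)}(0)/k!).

L = 16·Dx + (4 + 24·x + 48·x^2 + 32·x^3)·Dx^2 + (1 + 8·x + 24·x^2 + 32·x^3 + 16·x^4)·Dx^3  (order 3).
h: a_k = 0, 4, 0, -32/3, 32, -1024/15, 1024/9, -5632/45, -256/5, …
ICs: h(0) = 0, h′(0) = 4, h′′(0) = 0.

f: a_k = 4, 0, -8, 0, 8/3, 0, -16/45, 0, 8/315, …
L₀ from L_f via x↦r, Dx↦r'^{-1}Dx.
∫: right-multiply L₀ by Dx.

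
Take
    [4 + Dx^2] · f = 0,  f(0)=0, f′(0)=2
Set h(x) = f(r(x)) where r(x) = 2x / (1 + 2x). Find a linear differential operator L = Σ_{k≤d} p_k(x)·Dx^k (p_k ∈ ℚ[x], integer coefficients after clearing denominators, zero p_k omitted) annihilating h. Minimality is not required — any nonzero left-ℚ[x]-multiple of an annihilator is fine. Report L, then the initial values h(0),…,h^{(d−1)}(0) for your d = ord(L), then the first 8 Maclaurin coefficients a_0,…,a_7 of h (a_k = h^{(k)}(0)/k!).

L = 16 + (4 + 24·x + 48·x^2 + 32·x^3)·Dx + (1 + 8·x + 24·x^2 + 32·x^3 + 16·x^4)·Dx^2  (order 2).
h: a_k = 0, 4, -8, 16/3, 32, -2752/15, 640, -565504/315, …
ICs: h(0) = 0, h′(0) = 4.

f: a_k = 0, 2, 0, -4/3, 0, 4/15, 0, -8/315, …
Substitute x→r, Dx→(1/r')Dx; clear ⇒ L₀.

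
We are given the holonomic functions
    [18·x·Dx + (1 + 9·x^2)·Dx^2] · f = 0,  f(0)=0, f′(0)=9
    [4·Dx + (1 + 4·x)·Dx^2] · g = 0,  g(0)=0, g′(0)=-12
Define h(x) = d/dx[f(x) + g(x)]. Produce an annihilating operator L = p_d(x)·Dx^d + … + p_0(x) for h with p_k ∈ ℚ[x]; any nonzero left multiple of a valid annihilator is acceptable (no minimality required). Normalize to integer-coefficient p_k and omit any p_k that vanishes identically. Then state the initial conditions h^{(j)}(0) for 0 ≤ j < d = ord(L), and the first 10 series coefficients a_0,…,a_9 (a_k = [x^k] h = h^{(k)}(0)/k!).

f: a_k = 0, 9, 0, -27, 0, 729/5, 0, -6561/7, 0, 6561, …
g: a_k = 0, -12, 24, -64, 192, -3072/5, 2048, -49152/7, 24576, -262144/3, …
L₀ := lclm(L_f,L_g); ord L₀ ≤ 2+2.
Derive L from L₀ (diff closure).
L = (-36 - 432·x + 972·x^2 + 1296·x^3) + (-25 - 72·x - 189·x^2 + 1944·x^3 + 2592·x^4)·Dx + (-2 + x + 36·x^2 + 81·x^3 + 486·x^4 + 648·x^5)·Dx^2  (order 2).
h: a_k = -3, 48, -273, 768, -2343, 12288, -55713, 196608, -727383, 3145728, …
ICs: h(0) = -3, h′(0) = 48.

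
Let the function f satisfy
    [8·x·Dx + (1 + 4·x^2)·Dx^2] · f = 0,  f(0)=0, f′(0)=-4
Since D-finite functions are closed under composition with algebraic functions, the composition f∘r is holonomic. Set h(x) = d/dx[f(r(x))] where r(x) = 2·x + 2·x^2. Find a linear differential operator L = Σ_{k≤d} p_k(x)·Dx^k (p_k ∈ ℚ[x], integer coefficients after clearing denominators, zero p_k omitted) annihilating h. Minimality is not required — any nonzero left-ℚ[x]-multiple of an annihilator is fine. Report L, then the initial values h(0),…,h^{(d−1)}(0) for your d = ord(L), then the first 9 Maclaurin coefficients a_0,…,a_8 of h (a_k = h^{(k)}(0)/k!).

L = (-2 + 32·x + 128·x^2 + 192·x^3 + 96·x^4) + (1 + 2·x + 16·x^2 + 64·x^3 + 80·x^4 + 32·x^5)·Dx  (order 1).
h: a_k = -8, -16, 128, 512, -1408, -12032, 4096, 229376, 342016, …
ICs: h(0) = -8.

f: a_k = 0, -4, 0, 16/3, 0, -64/5, 0, 256/7, 0, …
f∘r: x↦r, Dx↦Dx/r' in L_f ⇒ L₀.
Derive L from L₀ (diff closure).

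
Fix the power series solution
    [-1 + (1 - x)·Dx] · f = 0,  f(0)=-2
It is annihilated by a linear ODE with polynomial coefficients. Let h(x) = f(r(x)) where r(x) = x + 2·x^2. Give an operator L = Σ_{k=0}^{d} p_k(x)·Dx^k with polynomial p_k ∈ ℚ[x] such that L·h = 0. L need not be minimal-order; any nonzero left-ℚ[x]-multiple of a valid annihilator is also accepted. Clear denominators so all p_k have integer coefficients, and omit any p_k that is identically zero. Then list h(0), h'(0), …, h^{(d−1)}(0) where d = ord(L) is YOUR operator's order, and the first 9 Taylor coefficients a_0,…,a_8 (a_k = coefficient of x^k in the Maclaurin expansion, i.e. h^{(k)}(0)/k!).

f: a_k = -2, -2, -2, -2, -2, -2, -2, -2, -2, …
h₀=f(r): pull back L_f along r ⇒ L₀.
L = (1 + 4·x) + (-1 + x + 2·x^2)·Dx  (order 1).
h: a_k = -2, -2, -6, -10, -22, -42, -86, -170, -342, …
ICs: h(0) = -2.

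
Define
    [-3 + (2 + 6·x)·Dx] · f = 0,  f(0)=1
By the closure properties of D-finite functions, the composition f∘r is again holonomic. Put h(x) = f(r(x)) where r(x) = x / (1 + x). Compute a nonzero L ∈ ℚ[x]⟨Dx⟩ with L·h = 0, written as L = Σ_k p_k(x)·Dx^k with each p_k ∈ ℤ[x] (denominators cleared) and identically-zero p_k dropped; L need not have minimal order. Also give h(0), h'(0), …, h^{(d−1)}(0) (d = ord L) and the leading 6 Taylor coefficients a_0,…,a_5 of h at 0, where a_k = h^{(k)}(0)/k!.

L = -3 + (2 + 10·x + 8·x^2)·Dx  (order 1).
h: a_k = 1, 3/2, -21/8, 87/16, -1677/128, 9069/256, …
ICs: h(0) = 1.

f: a_k = 1, 3/2, -9/8, 27/16, -405/128, 1701/256, …
f∘r: x↦r, Dx↦Dx/r' in L_f ⇒ L₀.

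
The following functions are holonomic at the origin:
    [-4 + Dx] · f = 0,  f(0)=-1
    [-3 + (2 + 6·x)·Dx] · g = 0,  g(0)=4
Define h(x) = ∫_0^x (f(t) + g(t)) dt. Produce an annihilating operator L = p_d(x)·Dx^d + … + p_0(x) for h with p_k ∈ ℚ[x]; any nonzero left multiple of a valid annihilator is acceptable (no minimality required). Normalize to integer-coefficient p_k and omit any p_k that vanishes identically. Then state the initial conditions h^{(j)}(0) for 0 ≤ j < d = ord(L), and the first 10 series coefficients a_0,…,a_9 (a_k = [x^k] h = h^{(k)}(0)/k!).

L = (132 + 288·x)·Dx + (-73 - 384·x - 576·x^2)·Dx^2 + (10 + 78·x + 144·x^2)·Dx^3  (order 3).
h: a_k = 0, 3, 1, -25/6, -47/48, -2239/480, 17323/5760, -754441/80640, 22209577/1290240, -890815039/23224320, …
ICs: h(0) = 0, h′(0) = 3, h′′(0) = 2.

f: a_k = -1, -4, -8, -32/3, -32/3, -128/15, -256/45, -1024/315, -512/315, -2048/2835, …
g: a_k = 4, 6, -9/2, 27/4, -405/32, 1701/64, -15309/256, 72171/512, -2814669/8192, 14073345/16384, …
L₀ := lclm(L_f,L_g); ord L₀ ≤ 1+1.
∫: right-multiply L₀ by Dx.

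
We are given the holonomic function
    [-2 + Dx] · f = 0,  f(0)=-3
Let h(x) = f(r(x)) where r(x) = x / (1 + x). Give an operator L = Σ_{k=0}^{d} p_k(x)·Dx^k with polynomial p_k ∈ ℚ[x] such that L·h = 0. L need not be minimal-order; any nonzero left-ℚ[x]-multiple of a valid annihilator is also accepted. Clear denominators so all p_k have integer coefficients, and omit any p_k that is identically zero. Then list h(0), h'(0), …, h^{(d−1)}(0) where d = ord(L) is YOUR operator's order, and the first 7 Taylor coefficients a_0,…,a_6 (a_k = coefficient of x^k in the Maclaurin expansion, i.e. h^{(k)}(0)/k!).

f: a_k = -3, -6, -6, -4, -2, -4/5, -4/15, …
L₀ from L_f via x↦r, Dx↦r'^{-1}Dx.
L = -2 + (1 + 2·x + x^2)·Dx  (order 1).
h: a_k = -3, -6, 0, 2, -2, 6/5, -4/15, …
ICs: h(0) = -3.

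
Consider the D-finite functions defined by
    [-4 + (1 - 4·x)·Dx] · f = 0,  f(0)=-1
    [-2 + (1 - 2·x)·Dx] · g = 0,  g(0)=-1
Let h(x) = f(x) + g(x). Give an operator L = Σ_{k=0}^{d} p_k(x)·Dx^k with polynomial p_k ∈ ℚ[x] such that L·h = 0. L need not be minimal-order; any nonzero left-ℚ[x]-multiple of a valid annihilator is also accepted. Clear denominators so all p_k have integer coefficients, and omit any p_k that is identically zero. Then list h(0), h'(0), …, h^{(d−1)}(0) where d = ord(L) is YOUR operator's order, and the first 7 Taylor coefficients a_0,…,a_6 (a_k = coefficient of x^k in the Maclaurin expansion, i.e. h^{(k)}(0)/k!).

L = -16 + (12 - 32·x)·Dx + (-1 + 6·x - 8·x^2)·Dx^2  (order 2).
h: a_k = -2, -6, -20, -72, -272, -1056, -4160, …
ICs: h(0) = -2, h′(0) = -6.

f: a_k = -1, -4, -16, -64, -256, -1024, -4096, …
g: a_k = -1, -2, -4, -8, -16, -32, -64, …
f+g: L₀ = lclm(L_f,L_g), ord ≤ 1+1.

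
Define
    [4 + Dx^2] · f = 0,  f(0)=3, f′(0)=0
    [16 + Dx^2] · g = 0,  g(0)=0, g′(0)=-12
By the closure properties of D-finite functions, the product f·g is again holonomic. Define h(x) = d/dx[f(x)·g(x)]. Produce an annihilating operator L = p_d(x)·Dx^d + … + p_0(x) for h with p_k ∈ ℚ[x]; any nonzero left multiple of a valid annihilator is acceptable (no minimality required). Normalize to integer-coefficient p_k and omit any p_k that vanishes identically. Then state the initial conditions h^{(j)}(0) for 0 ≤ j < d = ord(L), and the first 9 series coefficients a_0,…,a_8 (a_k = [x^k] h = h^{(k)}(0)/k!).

L = 144 + 40·Dx^2 + Dx^4  (order 4).
h: a_k = -36, 0, 504, 0, -1464, 0, 8752/5, 0, -5624/5, …
ICs: h(0) = -36, h′(0) = 0, h′′(0) = 1008, h′′′(0) = 0.

f: a_k = 3, 0, -6, 0, 2, 0, -4/15, 0, 2/105, …
g: a_k = 0, -12, 0, 32, 0, -128/5, 0, 1024/105, 0, …
f·g: L₀ = L_f ⊗_s L_g, ord ≤ 2·2.
Differentiate: ansatz ord ≤ ord L₀ ⇒ L.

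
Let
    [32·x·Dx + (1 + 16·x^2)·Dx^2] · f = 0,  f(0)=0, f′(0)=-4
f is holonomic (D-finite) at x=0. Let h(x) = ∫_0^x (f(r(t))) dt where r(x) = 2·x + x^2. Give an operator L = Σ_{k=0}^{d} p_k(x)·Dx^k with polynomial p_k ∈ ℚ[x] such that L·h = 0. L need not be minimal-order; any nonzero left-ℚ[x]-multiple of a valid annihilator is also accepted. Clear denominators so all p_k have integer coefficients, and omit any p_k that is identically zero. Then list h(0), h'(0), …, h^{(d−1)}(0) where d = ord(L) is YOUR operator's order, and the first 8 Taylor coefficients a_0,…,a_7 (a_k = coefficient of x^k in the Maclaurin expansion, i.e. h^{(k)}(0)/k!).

L = (-1 + 128·x + 256·x^2 + 192·x^3 + 48·x^4)·Dx^2 + (1 + x + 64·x^2 + 128·x^3 + 80·x^4 + 16·x^5)·Dx^3  (order 3).
h: a_k = 0, 0, -4, -4/3, 128/3, 256/5, -16064/15, -49088/21, …
ICs: h(0) = 0, h′(0) = 0, h′′(0) = -8.

f: a_k = 0, -4, 0, 64/3, 0, -1024/5, 0, 16384/7, …
h₀=f(r): pull back L_f along r ⇒ L₀.
h=∫h₀ ⇒ L = L₀·Dx.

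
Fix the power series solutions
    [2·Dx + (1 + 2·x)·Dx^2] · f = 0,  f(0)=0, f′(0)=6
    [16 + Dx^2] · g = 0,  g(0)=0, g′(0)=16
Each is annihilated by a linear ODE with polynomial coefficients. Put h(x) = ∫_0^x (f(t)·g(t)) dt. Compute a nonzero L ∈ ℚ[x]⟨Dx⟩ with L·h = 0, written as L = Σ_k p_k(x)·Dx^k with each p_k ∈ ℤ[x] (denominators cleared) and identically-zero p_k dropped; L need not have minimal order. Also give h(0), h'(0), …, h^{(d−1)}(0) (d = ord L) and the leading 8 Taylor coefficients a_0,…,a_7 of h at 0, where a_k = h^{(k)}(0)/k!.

f: a_k = 0, 6, -6, 8, -12, 96/5, -32, 384/7, …
g: a_k = 0, 16, 0, -128/3, 0, 512/15, 0, -4096/315, …
Sym-product of L_f,L_g gives L₀ (≤ ord 4).
∫: right-multiply L₀ by Dx.
L = (2688 + 27648·x + 93184·x^2 + 131072·x^3 + 65536·x^4)·Dx + (896 + 5888·x + 12288·x^2 + 8192·x^3)·Dx^2 + (408 + 3712·x + 11904·x^2 + 16384·x^3 + 8192·x^4)·Dx^3 + (56 + 368·x + 768·x^2 + 512·x^3)·Dx^4 + (15 + 124·x + 380·x^2 + 512·x^3 + 256·x^4)·Dx^5  (order 5).
h: a_k = 0, 0, 0, 32, -24, -128/5, 32/3, 512/21, …
ICs: h(0) = 0, h′(0) = 0, h′′(0) = 0, h′′′(0) = 192, h′′′′(0) = -576.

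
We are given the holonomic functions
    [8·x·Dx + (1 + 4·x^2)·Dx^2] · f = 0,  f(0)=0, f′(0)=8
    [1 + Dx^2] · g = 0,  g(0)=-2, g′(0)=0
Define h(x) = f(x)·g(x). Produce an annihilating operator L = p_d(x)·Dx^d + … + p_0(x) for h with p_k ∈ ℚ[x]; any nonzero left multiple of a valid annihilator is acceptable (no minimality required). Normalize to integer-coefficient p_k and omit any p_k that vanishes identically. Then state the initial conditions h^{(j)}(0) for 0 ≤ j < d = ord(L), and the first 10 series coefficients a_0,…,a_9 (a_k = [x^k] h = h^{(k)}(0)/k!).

f: a_k = 0, 8, 0, -32/3, 0, 128/5, 0, -512/7, 0, 2048/9, …
g: a_k = -2, 0, 1, 0, -1/12, 0, 1/360, 0, -1/20160, 0, …
h₀=f·g: eliminate ⇒ L₀, order ≤ 2·2.
L = (85 + 944·x^2 + 416·x^4 + 256·x^6 + 256·x^8) + (144·x + 704·x^3 + 768·x^5 + 1024·x^7)·Dx + (90 + 992·x^2 + 576·x^4 + 512·x^6 + 512·x^8)·Dx^2 + (144·x + 704·x^3 + 768·x^5 + 1024·x^7)·Dx^3 + (5 + 48·x^2 + 160·x^4 + 256·x^6 + 256·x^8)·Dx^4  (order 4).
h: a_k = 0, -16, 0, 88/3, 0, -938/15, 0, 54431/315, 0, -801991/1512, …
ICs: h(0) = 0, h′(0) = -16, h′′(0) = 0, h′′′(0) = 176.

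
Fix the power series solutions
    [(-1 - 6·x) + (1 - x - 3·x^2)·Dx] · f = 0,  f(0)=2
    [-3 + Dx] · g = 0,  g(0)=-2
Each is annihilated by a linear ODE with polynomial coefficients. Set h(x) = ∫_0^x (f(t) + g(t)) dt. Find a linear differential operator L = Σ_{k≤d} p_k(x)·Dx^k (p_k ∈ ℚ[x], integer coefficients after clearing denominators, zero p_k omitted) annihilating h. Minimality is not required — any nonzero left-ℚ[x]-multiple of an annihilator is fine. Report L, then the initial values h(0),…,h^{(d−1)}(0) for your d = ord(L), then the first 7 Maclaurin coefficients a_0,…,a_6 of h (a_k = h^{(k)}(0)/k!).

L = (-15 - 9·x - 243·x^2 - 162·x^3)·Dx + (-1 + 36·x + 99·x^2 - 54·x^3 - 81·x^4)·Dx^2 + (2 - 11·x - 6·x^2 + 36·x^3 + 27·x^4)·Dx^3  (order 3).
h: a_k = 0, 0, -2, -1/3, 5/4, 25/4, 1519/120, …
ICs: h(0) = 0, h′(0) = 0, h′′(0) = -4.

f: a_k = 2, 2, 8, 14, 38, 80, 194, …
g: a_k = -2, -6, -9, -9, -27/4, -81/20, -81/40, …
f+g: L₀ = lclm(L_f,L_g), ord ≤ 1+1.
h=∫h₀ ⇒ L = L₀·Dx.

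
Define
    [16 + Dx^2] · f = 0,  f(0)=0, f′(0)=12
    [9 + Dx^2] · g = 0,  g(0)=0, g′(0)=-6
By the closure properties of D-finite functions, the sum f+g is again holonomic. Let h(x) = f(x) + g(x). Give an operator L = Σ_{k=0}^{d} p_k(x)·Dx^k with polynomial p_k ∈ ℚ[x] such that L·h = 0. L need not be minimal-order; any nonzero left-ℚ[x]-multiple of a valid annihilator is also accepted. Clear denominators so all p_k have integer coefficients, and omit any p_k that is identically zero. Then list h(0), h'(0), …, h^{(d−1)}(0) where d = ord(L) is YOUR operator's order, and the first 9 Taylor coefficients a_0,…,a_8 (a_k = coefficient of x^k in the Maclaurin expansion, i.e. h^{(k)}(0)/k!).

f: a_k = 0, 12, 0, -32, 0, 128/5, 0, -1024/105, 0, …
g: a_k = 0, -6, 0, 9, 0, -81/20, 0, 243/280, 0, …
Sum ⇒ L₀ = lclm(L_f,L_g) in ℚ(x)⟨Dx⟩.
L = 144 + 25·Dx^2 + Dx^4  (order 4).
h: a_k = 0, 6, 0, -23, 0, 431/20, 0, -7463/840, 0, …
ICs: h(0) = 0, h′(0) = 6, h′′(0) = 0, h′′′(0) = -138.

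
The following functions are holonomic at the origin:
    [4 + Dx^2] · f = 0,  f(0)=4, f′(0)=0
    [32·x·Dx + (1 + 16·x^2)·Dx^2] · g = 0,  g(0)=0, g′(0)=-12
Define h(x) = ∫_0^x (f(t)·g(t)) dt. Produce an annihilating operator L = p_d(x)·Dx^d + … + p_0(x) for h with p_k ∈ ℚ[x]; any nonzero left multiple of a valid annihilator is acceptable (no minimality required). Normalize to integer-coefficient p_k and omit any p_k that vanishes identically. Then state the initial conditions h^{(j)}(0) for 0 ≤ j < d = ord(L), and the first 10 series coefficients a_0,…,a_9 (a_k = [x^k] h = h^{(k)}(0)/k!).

f: a_k = 4, 0, -8, 0, 8/3, 0, -16/45, 0, 8/315, 0, …
g: a_k = 0, -12, 0, 64, 0, -3072/5, 0, 49152/7, 0, -262144/3, …
Product ⇒ symmetric product L₀, ord ≤ 4.
h=∫₀ˣh₀: take L = L₀·Dx.
L = (1360 + 60416·x^2 + 106496·x^4 + 262144·x^6 + 1048576·x^8)·Dx + (2304·x + 45056·x^3 + 196608·x^5 + 1048576·x^7)·Dx^2 + (360 + 15872·x^2 + 36864·x^4 + 131072·x^6 + 524288·x^8)·Dx^3 + (576·x + 11264·x^3 + 49152·x^5 + 262144·x^7)·Dx^4 + (5 + 192·x^2 + 2560·x^4 + 16384·x^6 + 65536·x^8)·Dx^5  (order 5).
h: a_k = 0, 0, -24, 0, 88, 0, -7504/15, 0, 435448/105, 0, …
ICs: h(0) = 0, h′(0) = 0, h′′(0) = -48, h′′′(0) = 0, h′′′′(0) = 2112.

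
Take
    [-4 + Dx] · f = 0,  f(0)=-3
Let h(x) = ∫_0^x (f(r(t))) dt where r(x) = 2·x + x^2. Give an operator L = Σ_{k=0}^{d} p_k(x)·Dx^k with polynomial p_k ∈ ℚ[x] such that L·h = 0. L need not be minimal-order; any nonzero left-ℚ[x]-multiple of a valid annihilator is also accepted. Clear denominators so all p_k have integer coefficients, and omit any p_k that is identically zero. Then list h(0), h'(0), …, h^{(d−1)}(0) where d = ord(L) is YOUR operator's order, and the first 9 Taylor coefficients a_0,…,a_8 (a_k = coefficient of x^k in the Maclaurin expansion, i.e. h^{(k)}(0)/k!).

L = (-8 - 8·x)·Dx + Dx^2  (order 2).
h: a_k = 0, -3, -12, -36, -88, -184, -1696/5, -59104/105, -89632/105, …
ICs: h(0) = 0, h′(0) = -3.

f: a_k = -3, -12, -24, -32, -32, -128/5, -256/15, -1024/105, -512/105, …
Substitute x→r, Dx→(1/r')Dx; clear ⇒ L₀.
Integrate: L := L₀·Dx.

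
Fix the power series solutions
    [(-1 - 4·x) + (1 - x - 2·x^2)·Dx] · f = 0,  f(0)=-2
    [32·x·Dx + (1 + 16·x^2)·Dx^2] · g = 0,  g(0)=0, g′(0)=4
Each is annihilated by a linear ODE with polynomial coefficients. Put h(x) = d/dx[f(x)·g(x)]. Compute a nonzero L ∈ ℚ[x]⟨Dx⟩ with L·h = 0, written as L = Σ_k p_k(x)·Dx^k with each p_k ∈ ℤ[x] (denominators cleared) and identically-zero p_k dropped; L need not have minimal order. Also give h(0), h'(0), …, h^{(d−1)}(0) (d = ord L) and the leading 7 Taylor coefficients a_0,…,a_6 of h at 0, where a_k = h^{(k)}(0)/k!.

f: a_k = -2, -2, -6, -10, -22, -42, -86, …
g: a_k = 0, 4, 0, -64/3, 0, 1024/5, 0, …
Product ⇒ symmetric product L₀, ord ≤ 2.
Differentiate: ansatz ord ≤ ord L₀ ⇒ L.
L = (-36 + 2880·x^2 + 6144·x^3 + 18432·x^4) + (11 + 60·x - 144·x^2 - 64·x^3 + 6144·x^4 + 12288·x^5)·Dx + (-1 - 7·x - 54·x^2 - 48·x^3 - 512·x^4 + 1024·x^5 + 1536·x^6)·Dx^2  (order 2).
h: a_k = -8, -16, 56, 32/3, -1848, -10928/5, 375656/15, …
ICs: h(0) = -8, h′(0) = -16.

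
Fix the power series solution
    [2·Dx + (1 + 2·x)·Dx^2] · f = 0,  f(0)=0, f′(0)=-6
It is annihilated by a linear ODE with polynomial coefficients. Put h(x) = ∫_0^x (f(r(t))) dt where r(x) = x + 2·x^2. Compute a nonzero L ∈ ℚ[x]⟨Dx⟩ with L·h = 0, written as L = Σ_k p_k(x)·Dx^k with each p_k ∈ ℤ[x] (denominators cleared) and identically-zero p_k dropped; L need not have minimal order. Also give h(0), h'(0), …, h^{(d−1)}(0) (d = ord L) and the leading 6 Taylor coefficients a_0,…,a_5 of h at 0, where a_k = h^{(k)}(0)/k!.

L = (-2 + 8·x + 16·x^2)·Dx^2 + (1 + 6·x + 12·x^2 + 16·x^3)·Dx^3  (order 3).
h: a_k = 0, 0, -3, -2, 4, -12/5, …
ICs: h(0) = 0, h′(0) = 0, h′′(0) = -6.

f: a_k = 0, -6, 6, -8, 12, -96/5, …
Change of var in L_f (x↦r) gives L₀.
h=∫₀ˣh₀: take L = L₀·Dx.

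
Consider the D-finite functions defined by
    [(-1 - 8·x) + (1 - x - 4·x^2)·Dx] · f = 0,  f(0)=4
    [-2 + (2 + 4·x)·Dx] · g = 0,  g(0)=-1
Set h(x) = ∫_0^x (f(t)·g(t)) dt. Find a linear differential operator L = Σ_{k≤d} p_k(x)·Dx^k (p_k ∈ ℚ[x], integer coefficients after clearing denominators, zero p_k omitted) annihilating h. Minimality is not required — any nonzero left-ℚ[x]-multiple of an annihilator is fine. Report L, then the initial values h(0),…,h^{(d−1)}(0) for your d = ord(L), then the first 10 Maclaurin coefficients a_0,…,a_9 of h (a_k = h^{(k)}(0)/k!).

L = (2 + 9·x + 12·x^2)·Dx + (-1 - x + 6·x^2 + 8·x^3)·Dx^2  (order 2).
h: a_k = 0, -4, -4, -22/3, -14, -283/10, -123/2, -3719/28, -1207/4, -195827/288, …
ICs: h(0) = 0, h′(0) = -4.

f: a_k = 4, 4, 20, 36, 116, 260, 724, 1764, 4660, 11716, …
g: a_k = -1, -1, 1/2, -1/2, 5/8, -7/8, 21/16, -33/16, 429/128, -715/128, …
Product ⇒ symmetric product L₀, ord ≤ 1.
Integrate: L := L₀·Dx.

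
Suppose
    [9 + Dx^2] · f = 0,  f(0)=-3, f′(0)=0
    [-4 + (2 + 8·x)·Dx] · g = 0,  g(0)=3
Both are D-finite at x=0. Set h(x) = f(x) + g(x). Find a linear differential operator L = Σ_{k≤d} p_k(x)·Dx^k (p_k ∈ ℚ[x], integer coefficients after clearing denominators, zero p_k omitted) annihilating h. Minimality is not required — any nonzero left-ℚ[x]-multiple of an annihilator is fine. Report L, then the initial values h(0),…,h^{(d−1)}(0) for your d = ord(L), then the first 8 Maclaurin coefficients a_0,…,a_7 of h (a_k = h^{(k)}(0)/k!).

L = (-378 - 1296·x - 2592·x^2) + (45 + 828·x + 3888·x^2 + 5184·x^3)·Dx + (-42 - 144·x - 288·x^2)·Dx^2 + (5 + 92·x + 432·x^2 + 576·x^3)·Dx^3  (order 3).
h: a_k = 0, 6, 15/2, 12, -321/8, 84, -19917/80, 792, …
ICs: h(0) = 0, h′(0) = 6, h′′(0) = 15.

f: a_k = -3, 0, 27/2, 0, -81/8, 0, 243/80, 0, …
g: a_k = 3, 6, -6, 12, -30, 84, -252, 792, …
f+g: L₀ = lclm(L_f,L_g), ord ≤ 2+1.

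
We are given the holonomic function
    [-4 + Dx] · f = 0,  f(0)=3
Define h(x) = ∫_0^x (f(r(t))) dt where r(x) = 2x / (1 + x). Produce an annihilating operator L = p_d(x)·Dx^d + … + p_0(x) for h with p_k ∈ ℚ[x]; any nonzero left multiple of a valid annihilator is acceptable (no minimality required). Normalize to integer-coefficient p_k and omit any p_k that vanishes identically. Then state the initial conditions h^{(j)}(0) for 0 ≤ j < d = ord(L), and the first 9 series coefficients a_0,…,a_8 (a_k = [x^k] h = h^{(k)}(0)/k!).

L = -8·Dx + (1 + 2·x + x^2)·Dx^2  (order 2).
h: a_k = 0, 3, 12, 24, 22, 8/5, -44/5, 184/105, 403/105, …
ICs: h(0) = 0, h′(0) = 3.

f: a_k = 3, 12, 24, 32, 32, 128/5, 256/15, 1024/105, 512/105, …
f∘r: x↦r, Dx↦Dx/r' in L_f ⇒ L₀.
∫: right-multiply L₀ by Dx.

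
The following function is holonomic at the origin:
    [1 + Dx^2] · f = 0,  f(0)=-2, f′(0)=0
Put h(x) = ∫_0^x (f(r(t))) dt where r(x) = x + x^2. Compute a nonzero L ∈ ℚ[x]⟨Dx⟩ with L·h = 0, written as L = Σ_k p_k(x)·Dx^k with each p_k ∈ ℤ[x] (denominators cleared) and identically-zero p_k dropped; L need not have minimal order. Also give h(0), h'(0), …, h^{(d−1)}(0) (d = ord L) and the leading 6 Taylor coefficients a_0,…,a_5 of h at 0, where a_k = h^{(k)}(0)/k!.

f: a_k = -2, 0, 1, 0, -1/12, 0, …
Change of var in L_f (x↦r) gives L₀.
h=∫h₀ ⇒ L = L₀·Dx.
L = (1 + 6·x + 12·x^2 + 8·x^3)·Dx - 2·Dx^2 + (1 + 2·x)·Dx^3  (order 3).
h: a_k = 0, -2, 0, 1/3, 1/2, 11/60, …
ICs: h(0) = 0, h′(0) = -2, h′′(0) = 0.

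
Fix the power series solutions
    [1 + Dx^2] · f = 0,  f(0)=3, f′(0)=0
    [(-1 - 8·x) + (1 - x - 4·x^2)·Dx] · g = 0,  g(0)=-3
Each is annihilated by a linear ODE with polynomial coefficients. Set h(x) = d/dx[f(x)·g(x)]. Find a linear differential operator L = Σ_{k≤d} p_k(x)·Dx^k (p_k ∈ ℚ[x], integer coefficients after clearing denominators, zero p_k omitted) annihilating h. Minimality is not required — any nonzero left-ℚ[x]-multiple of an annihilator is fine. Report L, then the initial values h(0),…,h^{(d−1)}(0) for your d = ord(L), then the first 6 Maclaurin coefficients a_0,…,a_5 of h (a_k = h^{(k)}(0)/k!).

f: a_k = 3, 0, -3/2, 0, 1/8, 0, …
g: a_k = -3, -3, -15, -27, -87, -195, …
h₀=f·g: eliminate ⇒ L₀, order ≤ 2·1.
h=h₀': d/dx-closure on L₀ ⇒ L.
L = (159 - 2·x - 7·x^2 + 8·x^3 + 16·x^4) + (22 + 178·x + 24·x^2 + 64·x^3)·Dx + (-7 + 6·x + 25·x^2 + 8·x^3 + 16·x^4)·Dx^2  (order 2).
h: a_k = -9, -81, -459/2, -1911/2, -21795/8, -360087/40, …
ICs: h(0) = -9, h′(0) = -81.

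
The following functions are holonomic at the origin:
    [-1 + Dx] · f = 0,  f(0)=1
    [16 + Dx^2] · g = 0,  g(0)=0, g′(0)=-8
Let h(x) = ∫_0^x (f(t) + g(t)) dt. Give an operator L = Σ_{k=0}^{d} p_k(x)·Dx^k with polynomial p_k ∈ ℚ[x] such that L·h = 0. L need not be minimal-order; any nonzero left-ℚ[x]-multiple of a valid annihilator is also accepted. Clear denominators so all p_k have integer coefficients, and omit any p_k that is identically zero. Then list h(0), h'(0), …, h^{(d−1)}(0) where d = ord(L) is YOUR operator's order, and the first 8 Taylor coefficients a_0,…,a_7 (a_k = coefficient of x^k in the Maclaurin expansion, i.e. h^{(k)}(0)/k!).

f: a_k = 1, 1, 1/2, 1/6, 1/24, 1/120, 1/720, 1/5040, …
g: a_k = 0, -8, 0, 64/3, 0, -256/15, 0, 2048/315, …
L₀ := lclm(L_f,L_g); ord L₀ ≤ 1+2.
h=∫h₀ ⇒ L = L₀·Dx.
L = -16·Dx + 16·Dx^2 - Dx^3 + Dx^4  (order 4).
h: a_k = 0, 1, -7/2, 1/6, 43/8, 1/120, -2047/720, 1/5040, …
ICs: h(0) = 0, h′(0) = 1, h′′(0) = -7, h′′′(0) = 1.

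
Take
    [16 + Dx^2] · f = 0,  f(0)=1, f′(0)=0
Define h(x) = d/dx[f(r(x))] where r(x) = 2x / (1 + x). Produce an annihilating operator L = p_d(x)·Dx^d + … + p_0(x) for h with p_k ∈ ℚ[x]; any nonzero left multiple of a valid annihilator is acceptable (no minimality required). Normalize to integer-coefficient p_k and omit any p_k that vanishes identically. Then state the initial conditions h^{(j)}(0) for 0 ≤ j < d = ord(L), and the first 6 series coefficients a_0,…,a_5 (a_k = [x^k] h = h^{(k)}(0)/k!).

L = (70 + 12·x + 6·x^2) + (6 + 18·x + 18·x^2 + 6·x^3)·Dx + (1 + 4·x + 6·x^2 + 4·x^3 + x^4)·Dx^2  (order 2).
h: a_k = 0, -64, 192, 896/3, -8320/3, 106432/15, …
ICs: h(0) = 0, h′(0) = -64.

f: a_k = 1, 0, -8, 0, 32/3, 0, …
h₀=f(r): pull back L_f along r ⇒ L₀.
h=h₀': d/dx-closure on L₀ ⇒ L.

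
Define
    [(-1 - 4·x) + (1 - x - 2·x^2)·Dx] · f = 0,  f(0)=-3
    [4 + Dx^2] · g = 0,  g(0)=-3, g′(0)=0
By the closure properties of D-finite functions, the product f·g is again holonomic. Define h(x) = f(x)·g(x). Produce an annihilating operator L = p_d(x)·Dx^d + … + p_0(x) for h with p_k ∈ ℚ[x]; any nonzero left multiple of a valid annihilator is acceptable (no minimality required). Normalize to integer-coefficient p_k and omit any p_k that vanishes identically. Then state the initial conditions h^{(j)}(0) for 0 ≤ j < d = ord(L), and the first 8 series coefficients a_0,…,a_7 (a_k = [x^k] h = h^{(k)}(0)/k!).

f: a_k = -3, -3, -9, -15, -33, -63, -129, -255, …
g: a_k = -3, 0, 6, 0, -2, 0, 4/15, 0, …
Product ⇒ symmetric product L₀, ord ≤ 2.
L = (4·x + 8·x^2) + (2 + 8·x)·Dx + (-1 + x + 2·x^2)·Dx^2  (order 2).
h: a_k = 9, 9, 9, 27, 51, 105, 1031/5, 2081/5, …
ICs: h(0) = 9, h′(0) = 9.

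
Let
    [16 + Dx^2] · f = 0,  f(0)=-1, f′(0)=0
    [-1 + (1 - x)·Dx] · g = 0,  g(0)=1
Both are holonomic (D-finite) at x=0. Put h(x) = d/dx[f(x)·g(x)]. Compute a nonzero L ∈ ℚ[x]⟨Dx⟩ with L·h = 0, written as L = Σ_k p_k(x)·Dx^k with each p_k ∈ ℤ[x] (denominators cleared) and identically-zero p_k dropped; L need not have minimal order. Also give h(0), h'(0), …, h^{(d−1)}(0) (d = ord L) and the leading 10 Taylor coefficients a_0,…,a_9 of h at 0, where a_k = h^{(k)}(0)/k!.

L = (14 - 32·x + 16·x^2) + (-2 + 2·x)·Dx + (1 - 2·x + x^2)·Dx^2  (order 2).
h: a_k = -1, 14, 21, -44/3, -55/3, 182/15, 637/45, 200/63, 25/7, 19442/2835, …
ICs: h(0) = -1, h′(0) = 14.

f: a_k = -1, 0, 8, 0, -32/3, 0, 256/45, 0, -512/315, 0, …
g: a_k = 1, 1, 1, 1, 1, 1, 1, 1, 1, 1, …
Sym-product of L_f,L_g gives L₀ (≤ ord 2).
h₀' ⇒ L via d/dx closure of L₀.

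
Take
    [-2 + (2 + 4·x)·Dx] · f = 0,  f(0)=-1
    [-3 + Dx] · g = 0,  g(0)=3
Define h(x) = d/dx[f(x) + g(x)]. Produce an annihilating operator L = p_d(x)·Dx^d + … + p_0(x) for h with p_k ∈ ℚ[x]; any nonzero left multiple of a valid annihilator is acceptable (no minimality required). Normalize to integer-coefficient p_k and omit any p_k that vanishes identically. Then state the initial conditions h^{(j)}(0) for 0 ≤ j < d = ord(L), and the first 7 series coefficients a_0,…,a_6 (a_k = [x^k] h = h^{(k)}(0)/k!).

f: a_k = -1, -1, 1/2, -1/2, 5/8, -7/8, 21/16, …
g: a_k = 3, 9, 27/2, 27/2, 81/8, 243/40, 243/80, …
Sum ⇒ L₀ = lclm(L_f,L_g) in ℚ(x)⟨Dx⟩.
h=h₀': d/dx-closure on L₀ ⇒ L.
L = (-9 - 9·x) + (-3 - 18·x - 18·x^2)·Dx + (2 + 7·x + 6·x^2)·Dx^2  (order 2).
h: a_k = 8, 28, 39, 43, 26, 261/10, -213/40, …
ICs: h(0) = 8, h′(0) = 28.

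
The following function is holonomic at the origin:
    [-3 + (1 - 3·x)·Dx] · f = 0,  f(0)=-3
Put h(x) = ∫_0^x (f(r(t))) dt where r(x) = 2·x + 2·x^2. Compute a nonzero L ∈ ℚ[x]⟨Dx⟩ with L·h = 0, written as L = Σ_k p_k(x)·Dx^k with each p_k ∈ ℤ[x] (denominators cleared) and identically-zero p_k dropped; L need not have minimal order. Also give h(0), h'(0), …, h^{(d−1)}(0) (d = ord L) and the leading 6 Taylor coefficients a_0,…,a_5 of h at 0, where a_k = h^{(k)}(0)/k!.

f: a_k = -3, -9, -27, -81, -243, -729, …
Change of var in L_f (x↦r) gives L₀.
Integrate: L := L₀·Dx.
L = (6 + 12·x)·Dx + (-1 + 6·x + 6·x^2)·Dx^2  (order 2).
h: a_k = 0, -3, -9, -42, -216, -1188, …
ICs: h(0) = 0, h′(0) = -3.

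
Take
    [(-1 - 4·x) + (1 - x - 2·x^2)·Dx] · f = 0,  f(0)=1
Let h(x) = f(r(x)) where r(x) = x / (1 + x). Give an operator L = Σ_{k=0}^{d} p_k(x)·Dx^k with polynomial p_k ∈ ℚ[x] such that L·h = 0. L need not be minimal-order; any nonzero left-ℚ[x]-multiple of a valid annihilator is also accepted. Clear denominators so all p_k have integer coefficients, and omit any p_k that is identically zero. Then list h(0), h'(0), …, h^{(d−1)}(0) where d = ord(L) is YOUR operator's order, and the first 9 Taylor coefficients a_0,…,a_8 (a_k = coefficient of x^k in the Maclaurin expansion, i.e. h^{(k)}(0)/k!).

L = (1 + 5·x) + (-1 - 2·x + x^2 + 2·x^3)·Dx  (order 1).
h: a_k = 1, 1, 2, 0, 4, -4, 12, -20, 44, …
ICs: h(0) = 1.

f: a_k = 1, 1, 3, 5, 11, 21, 43, 85, 171, …
L₀ from L_f via x↦r, Dx↦r'^{-1}Dx.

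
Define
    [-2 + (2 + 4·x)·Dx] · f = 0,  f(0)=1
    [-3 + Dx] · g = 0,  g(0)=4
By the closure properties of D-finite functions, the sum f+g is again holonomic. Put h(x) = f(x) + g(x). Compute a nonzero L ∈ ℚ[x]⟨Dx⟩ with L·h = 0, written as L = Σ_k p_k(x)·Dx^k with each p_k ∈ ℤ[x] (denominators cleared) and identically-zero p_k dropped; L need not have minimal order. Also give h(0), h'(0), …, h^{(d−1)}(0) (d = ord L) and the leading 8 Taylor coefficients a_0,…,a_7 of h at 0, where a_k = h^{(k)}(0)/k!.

f: a_k = 1, 1, -1/2, 1/2, -5/8, 7/8, -21/16, 33/16, …
g: a_k = 4, 12, 18, 18, 27/2, 81/10, 81/20, 243/140, …
Weyl lclm of L_f,L_g ⇒ L₀ (ord ≤ 2).
L = (6 + 9·x) + (-5 - 18·x - 18·x^2)·Dx + (1 + 5·x + 6·x^2)·Dx^2  (order 2).
h: a_k = 5, 13, 35/2, 37/2, 103/8, 359/40, 219/80, 2127/560, …
ICs: h(0) = 5, h′(0) = 13.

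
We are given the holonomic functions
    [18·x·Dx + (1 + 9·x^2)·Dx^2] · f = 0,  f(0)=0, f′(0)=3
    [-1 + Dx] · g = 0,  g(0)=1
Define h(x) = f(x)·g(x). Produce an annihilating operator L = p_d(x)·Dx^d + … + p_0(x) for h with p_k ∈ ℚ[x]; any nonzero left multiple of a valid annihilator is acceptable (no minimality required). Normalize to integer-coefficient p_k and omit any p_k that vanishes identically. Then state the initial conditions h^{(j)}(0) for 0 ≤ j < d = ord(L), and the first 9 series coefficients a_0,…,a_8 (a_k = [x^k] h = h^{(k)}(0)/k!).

L = (1 - 18·x + 9·x^2) + (-2 + 18·x - 18·x^2)·Dx + (1 + 9·x^2)·Dx^2  (order 2).
h: a_k = 0, 3, 3, -15/2, -17/2, 1769/40, 377/8, -484679/1680, -511397/1680, …
ICs: h(0) = 0, h′(0) = 3.

f: a_k = 0, 3, 0, -9, 0, 243/5, 0, -2187/7, 0, …
g: a_k = 1, 1, 1/2, 1/6, 1/24, 1/120, 1/720, 1/5040, 1/40320, …
Sym-product of L_f,L_g gives L₀ (≤ ord 2).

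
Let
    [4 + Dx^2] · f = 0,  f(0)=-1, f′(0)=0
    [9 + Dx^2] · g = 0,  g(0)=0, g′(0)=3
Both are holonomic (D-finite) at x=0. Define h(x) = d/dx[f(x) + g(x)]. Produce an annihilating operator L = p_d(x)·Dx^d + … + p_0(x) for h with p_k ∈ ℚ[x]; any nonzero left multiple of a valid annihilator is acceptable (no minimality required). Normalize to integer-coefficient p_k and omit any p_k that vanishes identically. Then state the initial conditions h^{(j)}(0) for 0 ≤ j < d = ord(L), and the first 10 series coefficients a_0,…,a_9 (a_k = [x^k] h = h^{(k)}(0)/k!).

f: a_k = -1, 0, 2, 0, -2/3, 0, 4/45, 0, -2/315, 0, …
g: a_k = 0, 3, 0, -9/2, 0, 81/40, 0, -243/560, 0, 243/4480, …
L₀ := lclm(L_f,L_g); ord L₀ ≤ 2+2.
Differentiate: ansatz ord ≤ ord L₀ ⇒ L.
L = 36 + 13·Dx^2 + Dx^4  (order 4).
h: a_k = 3, 4, -27/2, -8/3, 81/8, 8/15, -243/80, -16/315, 2187/4480, 8/2835, …
ICs: h(0) = 3, h′(0) = 4, h′′(0) = -27, h′′′(0) = -16.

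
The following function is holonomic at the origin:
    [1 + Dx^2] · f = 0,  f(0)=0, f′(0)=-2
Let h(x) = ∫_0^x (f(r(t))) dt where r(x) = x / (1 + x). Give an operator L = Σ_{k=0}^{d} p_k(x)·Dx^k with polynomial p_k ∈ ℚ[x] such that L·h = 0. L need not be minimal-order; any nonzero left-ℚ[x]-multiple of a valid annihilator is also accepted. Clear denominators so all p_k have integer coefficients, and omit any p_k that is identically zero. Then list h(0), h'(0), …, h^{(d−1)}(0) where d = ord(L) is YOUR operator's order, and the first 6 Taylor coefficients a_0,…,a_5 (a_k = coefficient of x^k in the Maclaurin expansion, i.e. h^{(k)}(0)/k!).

f: a_k = 0, -2, 0, 1/3, 0, -1/60, …
L₀ from L_f via x↦r, Dx↦r'^{-1}Dx.
h=∫h₀ ⇒ L = L₀·Dx.
L = Dx + (2 + 6·x + 6·x^2 + 2·x^3)·Dx^2 + (1 + 4·x + 6·x^2 + 4·x^3 + x^4)·Dx^3  (order 3).
h: a_k = 0, 0, -1, 2/3, -5/12, 1/5, …
ICs: h(0) = 0, h′(0) = 0, h′′(0) = -2.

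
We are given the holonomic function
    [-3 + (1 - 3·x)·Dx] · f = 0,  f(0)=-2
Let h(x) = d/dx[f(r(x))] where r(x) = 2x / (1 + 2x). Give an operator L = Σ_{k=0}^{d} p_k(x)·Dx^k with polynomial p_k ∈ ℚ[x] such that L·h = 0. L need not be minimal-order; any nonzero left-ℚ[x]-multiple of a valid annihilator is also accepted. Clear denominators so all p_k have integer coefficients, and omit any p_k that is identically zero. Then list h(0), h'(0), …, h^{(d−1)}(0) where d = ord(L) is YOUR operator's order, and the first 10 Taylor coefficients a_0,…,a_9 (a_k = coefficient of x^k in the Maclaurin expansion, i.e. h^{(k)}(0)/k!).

L = 8 + (-1 + 4·x)·Dx  (order 1).
h: a_k = -12, -96, -576, -3072, -15360, -73728, -344064, -1572864, -7077888, -31457280, …
ICs: h(0) = -12.

f: a_k = -2, -6, -18, -54, -162, -486, -1458, -4374, -13122, -39366, …
Change of var in L_f (x↦r) gives L₀.
h₀' ⇒ L via d/dx closure of L₀.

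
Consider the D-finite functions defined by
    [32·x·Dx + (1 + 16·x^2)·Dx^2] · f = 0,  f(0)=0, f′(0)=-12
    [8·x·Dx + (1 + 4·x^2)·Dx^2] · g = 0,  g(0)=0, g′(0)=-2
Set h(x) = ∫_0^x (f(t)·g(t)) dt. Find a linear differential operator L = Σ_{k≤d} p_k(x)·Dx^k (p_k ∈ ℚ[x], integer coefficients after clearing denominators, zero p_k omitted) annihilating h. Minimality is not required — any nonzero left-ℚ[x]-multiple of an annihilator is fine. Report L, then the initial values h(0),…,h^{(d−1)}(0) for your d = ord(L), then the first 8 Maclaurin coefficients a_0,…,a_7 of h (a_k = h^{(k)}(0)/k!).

L = (-1536·x - 51200·x^3 - 262144·x^5 + 655360·x^7 + 6291456·x^9)·Dx^2 + (-80 - 6592·x^2 - 92160·x^4 - 229376·x^6 + 2293760·x^8 + 9437184·x^10)·Dx^3 + (-160·x - 4480·x^3 - 30720·x^5 + 69632·x^7 + 1310720·x^9 + 3145728·x^11)·Dx^4 + (-1 - 40·x^2 - 464·x^4 + 29696·x^8 + 163840·x^10 + 262144·x^12)·Dx^5  (order 5).
h: a_k = 0, 0, 0, 8, 0, -32, 0, 22144/105, …
ICs: h(0) = 0, h′(0) = 0, h′′(0) = 0, h′′′(0) = 48, h′′′′(0) = 0.

f: a_k = 0, -12, 0, 64, 0, -3072/5, 0, 49152/7, …
g: a_k = 0, -2, 0, 8/3, 0, -32/5, 0, 128/7, …
Sym-product of L_f,L_g gives L₀ (≤ ord 4).
h=∫h₀ ⇒ L = L₀·Dx.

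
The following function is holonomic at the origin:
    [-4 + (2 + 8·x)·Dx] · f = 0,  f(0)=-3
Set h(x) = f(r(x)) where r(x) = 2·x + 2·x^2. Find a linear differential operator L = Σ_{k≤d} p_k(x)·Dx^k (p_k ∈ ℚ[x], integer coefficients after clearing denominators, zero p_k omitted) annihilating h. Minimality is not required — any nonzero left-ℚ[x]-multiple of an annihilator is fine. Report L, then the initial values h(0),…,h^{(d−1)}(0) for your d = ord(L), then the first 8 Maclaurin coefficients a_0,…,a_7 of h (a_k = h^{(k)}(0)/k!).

f: a_k = -3, -6, 6, -12, 30, -84, 252, -792, …
f∘r: x↦r, Dx↦Dx/r' in L_f ⇒ L₀.
L = (-4 - 8·x) + (1 + 8·x + 8·x^2)·Dx  (order 1).
h: a_k = -3, -12, 12, -48, 216, -1056, 5472, -29568, …
ICs: h(0) = -3.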